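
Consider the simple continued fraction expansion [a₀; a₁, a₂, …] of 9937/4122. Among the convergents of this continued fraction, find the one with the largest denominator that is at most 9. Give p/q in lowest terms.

a_0 = 2: 2/1  (≤ bound)
a_1 = 2: 5/2  (≤ bound)
a_2 = 2: 12/5  (≤ bound)
a_3 = 3: 41/17  (> 9, stop)

12/5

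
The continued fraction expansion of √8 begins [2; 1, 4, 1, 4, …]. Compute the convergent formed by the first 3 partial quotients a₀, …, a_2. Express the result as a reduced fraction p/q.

14/5

Work from the innermost term outward:
Start with 4.
1 + 1/(4/1) = 1 + 1/4 = 5/4
2 + 1/(5/4) = 2 + 4/5 = 14/5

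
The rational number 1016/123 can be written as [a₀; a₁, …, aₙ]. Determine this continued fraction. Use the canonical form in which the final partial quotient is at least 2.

Apply division with remainder until the remainder is 0:
⌊1016/123⌋ = 8, remainder 32
⌊123/32⌋ = 3, remainder 27
⌊32/27⌋ = 1, remainder 5
⌊27/5⌋ = 5, remainder 2
⌊5/2⌋ = 2, remainder 1
⌊2/1⌋ = 2, remainder 0

[8; 3, 1, 5, 2, 2]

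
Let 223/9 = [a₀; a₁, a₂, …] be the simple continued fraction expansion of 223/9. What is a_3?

⌊223/9⌋ = 24, remainder 7
⌊9/7⌋ = 1, remainder 2
⌊7/2⌋ = 3, remainder 1
⌊2/1⌋ = 2, remainder 0

2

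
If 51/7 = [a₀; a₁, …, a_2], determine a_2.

2

Repeatedly divide and take the remainder:
51 ÷ 7 → quotient 7, remainder 2
7 ÷ 2 → quotient 3, remainder 1
2 ÷ 1 → quotient 2, remainder 0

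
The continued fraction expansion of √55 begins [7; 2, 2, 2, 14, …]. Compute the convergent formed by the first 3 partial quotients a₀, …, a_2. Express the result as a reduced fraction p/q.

37/5

Compute successive convergents:
a_0 = 7: 7/1
a_1 = 2: 15/2
a_2 = 2: 37/5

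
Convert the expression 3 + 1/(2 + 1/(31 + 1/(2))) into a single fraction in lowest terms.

Build up convergents one term at a time:
a_0 = 3: 3/1
a_1 = 2: 7/2
a_2 = 31: 220/63
a_3 = 2: 447/128

447/128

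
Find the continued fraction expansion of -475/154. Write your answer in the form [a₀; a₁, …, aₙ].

Apply division with remainder until the remainder is 0:
-475 ÷ 154 → quotient -4, remainder 141
154 ÷ 141 → quotient 1, remainder 13
141 ÷ 13 → quotient 10, remainder 11
13 ÷ 11 → quotient 1, remainder 2
11 ÷ 2 → quotient 5, remainder 1
2 ÷ 1 → quotient 2, remainder 0

[-4; 1, 10, 1, 5, 2]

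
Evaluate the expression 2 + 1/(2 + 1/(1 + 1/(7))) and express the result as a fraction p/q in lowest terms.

a_0 = 2: 2/1
a_1 = 2: 5/2
a_2 = 1: 7/3
a_3 = 7: 54/23

54/23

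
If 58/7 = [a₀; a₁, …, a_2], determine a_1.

58 ÷ 7 → quotient 8, remainder 2
7 ÷ 2 → quotient 3, remainder 1

3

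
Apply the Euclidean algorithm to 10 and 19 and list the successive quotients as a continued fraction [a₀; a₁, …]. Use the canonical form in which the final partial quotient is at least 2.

[0; 1, 1, 9]

10 ÷ 19 → quotient 0, remainder 10
19 ÷ 10 → quotient 1, remainder 9
10 ÷ 9 → quotient 1, remainder 1
9 ÷ 1 → quotient 9, remainder 0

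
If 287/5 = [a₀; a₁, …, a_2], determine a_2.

Run the Euclidean algorithm, recording each quotient:
287 ÷ 5 → quotient 57, remainder 2
5 ÷ 2 → quotient 2, remainder 1
2 ÷ 1 → quotient 2, remainder 0

2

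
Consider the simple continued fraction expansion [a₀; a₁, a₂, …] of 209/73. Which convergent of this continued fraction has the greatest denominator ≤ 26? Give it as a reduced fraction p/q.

a_0 = 2: 2/1  (≤ bound)
a_1 = 1: 3/1  (≤ bound)
a_2 = 6: 20/7  (≤ bound)
a_3 = 3: 63/22  (≤ bound)
a_4 = 3: 209/73  (> 26, stop)

63/22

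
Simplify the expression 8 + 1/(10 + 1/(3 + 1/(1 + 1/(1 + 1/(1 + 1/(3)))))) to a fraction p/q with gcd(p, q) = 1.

3328/411

Build up convergents one term at a time:
a_0 = 8: 8/1
a_1 = 10: 81/10
a_2 = 3: 251/31
a_3 = 1: 332/41
a_4 = 1: 583/72
a_5 = 1: 915/113
a_6 = 3: 3328/411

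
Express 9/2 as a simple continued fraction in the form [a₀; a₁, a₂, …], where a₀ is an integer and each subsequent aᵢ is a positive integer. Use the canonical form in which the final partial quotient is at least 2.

[4; 2]

9 = 4·2 + 1, so a_0 = 4
2 = 2·1 + 0, so a_1 = 2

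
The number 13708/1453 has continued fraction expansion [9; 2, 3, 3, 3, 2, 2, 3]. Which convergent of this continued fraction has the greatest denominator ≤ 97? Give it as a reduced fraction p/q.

717/76

List convergents until the denominator exceeds the bound:
a_0 = 9: 9/1  (≤ bound)
a_1 = 2: 19/2  (≤ bound)
a_2 = 3: 66/7  (≤ bound)
a_3 = 3: 217/23  (≤ bound)
a_4 = 3: 717/76  (≤ bound)
a_5 = 2: 1651/175  (> 97, stop)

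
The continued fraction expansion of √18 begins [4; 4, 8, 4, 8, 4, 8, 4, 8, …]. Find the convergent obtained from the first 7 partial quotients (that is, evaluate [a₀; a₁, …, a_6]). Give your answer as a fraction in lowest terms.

Compute successive convergents:
a_0 = 4: 4/1
a_1 = 4: 17/4
a_2 = 8: 140/33
a_3 = 4: 577/136
a_4 = 8: 4756/1121
a_5 = 4: 19601/4620
a_6 = 8: 161564/38081

161564/38081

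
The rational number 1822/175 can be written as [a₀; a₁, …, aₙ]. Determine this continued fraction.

Apply division with remainder until the remainder is 0:
1822 ÷ 175 → quotient 10, remainder 72
175 ÷ 72 → quotient 2, remainder 31
72 ÷ 31 → quotient 2, remainder 10
31 ÷ 10 → quotient 3, remainder 1
10 ÷ 1 → quotient 10, remainder 0

[10; 2, 2, 3, 10]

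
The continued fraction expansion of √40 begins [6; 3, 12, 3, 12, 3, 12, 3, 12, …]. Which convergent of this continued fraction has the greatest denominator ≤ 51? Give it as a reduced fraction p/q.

List convergents until the denominator exceeds the bound:
a_0 = 6: 6/1  (≤ bound)
a_1 = 3: 19/3  (≤ bound)
a_2 = 12: 234/37  (≤ bound)
a_3 = 3: 721/114  (> 51, stop)

234/37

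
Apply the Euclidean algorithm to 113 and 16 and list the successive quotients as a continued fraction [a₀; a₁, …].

113 = 7·16 + 1, so a_0 = 7
16 = 16·1 + 0, so a_1 = 16

[7; 16]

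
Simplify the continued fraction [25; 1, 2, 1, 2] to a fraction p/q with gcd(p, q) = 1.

283/11

Compute successive convergents:
a_0 = 25: 25/1
a_1 = 1: 26/1
a_2 = 2: 77/3
a_3 = 1: 103/4
a_4 = 2: 283/11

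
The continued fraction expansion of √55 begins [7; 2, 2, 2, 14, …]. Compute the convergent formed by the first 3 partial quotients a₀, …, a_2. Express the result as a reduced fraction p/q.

a_0 = 7: 7/1
a_1 = 2: 15/2
a_2 = 2: 37/5

37/5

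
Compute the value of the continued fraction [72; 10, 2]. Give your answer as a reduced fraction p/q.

Start with 2.
10 + 1/(2/1) = 10 + 1/2 = 21/2
72 + 1/(21/2) = 72 + 2/21 = 1514/21

1514/21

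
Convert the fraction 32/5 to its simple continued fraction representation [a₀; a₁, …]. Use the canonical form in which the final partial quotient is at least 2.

Repeatedly divide and take the remainder:
⌊32/5⌋ = 6, remainder 2
⌊5/2⌋ = 2, remainder 1
⌊2/1⌋ = 2, remainder 0

[6; 2, 2]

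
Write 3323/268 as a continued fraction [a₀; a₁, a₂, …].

Apply division with remainder until the remainder is 0:
⌊3323/268⌋ = 12, remainder 107
⌊268/107⌋ = 2, remainder 54
⌊107/54⌋ = 1, remainder 53
⌊54/53⌋ = 1, remainder 1
⌊53/1⌋ = 53, remainder 0

[12; 2, 1, 1, 53]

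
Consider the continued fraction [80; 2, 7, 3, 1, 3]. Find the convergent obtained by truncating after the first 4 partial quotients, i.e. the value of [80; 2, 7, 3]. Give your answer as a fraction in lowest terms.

3782/47

Starting at the tail and folding back:
Start with 3.
7 + 1/(3/1) = 7 + 1/3 = 22/3
2 + 1/(22/3) = 2 + 3/22 = 47/22
80 + 1/(47/22) = 80 + 22/47 = 3782/47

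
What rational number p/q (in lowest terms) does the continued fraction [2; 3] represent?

7/3

Start with 3.
2 + 1/(3/1) = 2 + 1/3 = 7/3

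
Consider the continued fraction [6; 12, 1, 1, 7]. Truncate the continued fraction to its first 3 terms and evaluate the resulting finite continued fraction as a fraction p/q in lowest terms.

Work from the innermost term outward:
Start with 1.
12 + 1/(1/1) = 12 + 1/1 = 13/1
6 + 1/(13/1) = 6 + 1/13 = 79/13

79/13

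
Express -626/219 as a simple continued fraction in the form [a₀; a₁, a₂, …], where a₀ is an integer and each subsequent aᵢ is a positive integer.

-626 = -3·219 + 31, so a_0 = -3
219 = 7·31 + 2, so a_1 = 7
31 = 15·2 + 1, so a_2 = 15
2 = 2·1 + 0, so a_3 = 2

[-3; 7, 15, 2]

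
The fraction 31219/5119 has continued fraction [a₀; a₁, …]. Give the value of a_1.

⌊31219/5119⌋ = 6, remainder 505
⌊5119/505⌋ = 10, remainder 69

10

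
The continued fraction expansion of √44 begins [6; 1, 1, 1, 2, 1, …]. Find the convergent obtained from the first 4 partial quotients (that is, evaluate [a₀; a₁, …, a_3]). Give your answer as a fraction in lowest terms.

20/3

Work from the innermost term outward:
Start with 1.
1 + 1/(1/1) = 1 + 1/1 = 2/1
1 + 1/(2/1) = 1 + 1/2 = 3/2
6 + 1/(3/2) = 6 + 2/3 = 20/3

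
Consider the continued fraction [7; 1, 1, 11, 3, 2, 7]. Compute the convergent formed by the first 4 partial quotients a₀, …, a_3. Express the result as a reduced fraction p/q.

173/23

Work from the innermost term outward:
Start with 11.
1 + 1/(11/1) = 1 + 1/11 = 12/11
1 + 1/(12/11) = 1 + 11/12 = 23/12
7 + 1/(23/12) = 7 + 12/23 = 173/23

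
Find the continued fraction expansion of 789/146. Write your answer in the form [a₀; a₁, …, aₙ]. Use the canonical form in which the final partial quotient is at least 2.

[5; 2, 2, 9, 3]

⌊789/146⌋ = 5, remainder 59
⌊146/59⌋ = 2, remainder 28
⌊59/28⌋ = 2, remainder 3
⌊28/3⌋ = 9, remainder 1
⌊3/1⌋ = 3, remainder 0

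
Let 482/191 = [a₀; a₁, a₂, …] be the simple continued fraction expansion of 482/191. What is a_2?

Run the Euclidean algorithm, recording each quotient:
482 = 2·191 + 100, so a_0 = 2
191 = 1·100 + 91, so a_1 = 1
100 = 1·91 + 9, so a_2 = 1

1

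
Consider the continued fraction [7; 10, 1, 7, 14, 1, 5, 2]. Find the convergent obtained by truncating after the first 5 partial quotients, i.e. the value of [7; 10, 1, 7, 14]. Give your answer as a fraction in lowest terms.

8716/1229

Compute successive convergents:
a_0 = 7: 7/1
a_1 = 10: 71/10
a_2 = 1: 78/11
a_3 = 7: 617/87
a_4 = 14: 8716/1229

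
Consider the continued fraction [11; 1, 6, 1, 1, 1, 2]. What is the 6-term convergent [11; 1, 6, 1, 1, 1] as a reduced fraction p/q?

273/23

a_0 = 11: 11/1
a_1 = 1: 12/1
a_2 = 6: 83/7
a_3 = 1: 95/8
a_4 = 1: 178/15
a_5 = 1: 273/23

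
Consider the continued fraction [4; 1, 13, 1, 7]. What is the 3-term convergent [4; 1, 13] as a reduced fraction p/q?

Start with 13.
1 + 1/(13/1) = 1 + 1/13 = 14/13
4 + 1/(14/13) = 4 + 13/14 = 69/14

69/14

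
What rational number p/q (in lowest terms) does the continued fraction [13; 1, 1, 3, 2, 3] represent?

746/55

Use the convergent recurrence hₖ = aₖ·hₖ₋₁ + hₖ₋₂ (and likewise for the denominators kₖ):
a_0 = 13: 13/1
a_1 = 1: 14/1
a_2 = 1: 27/2
a_3 = 3: 95/7
a_4 = 2: 217/16
a_5 = 3: 746/55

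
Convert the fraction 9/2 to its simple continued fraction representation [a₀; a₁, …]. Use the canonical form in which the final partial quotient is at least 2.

[4; 2]

9 = 4·2 + 1, so a_0 = 4
2 = 2·1 + 0, so a_1 = 2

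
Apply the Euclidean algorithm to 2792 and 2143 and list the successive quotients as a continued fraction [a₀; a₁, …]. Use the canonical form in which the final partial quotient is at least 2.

2792 = 1·2143 + 649, so a_0 = 1
2143 = 3·649 + 196, so a_1 = 3
649 = 3·196 + 61, so a_2 = 3
196 = 3·61 + 13, so a_3 = 3
61 = 4·13 + 9, so a_4 = 4
13 = 1·9 + 4, so a_5 = 1
9 = 2·4 + 1, so a_6 = 2
4 = 4·1 + 0, so a_7 = 4

[1; 3, 3, 3, 4, 1, 2, 4]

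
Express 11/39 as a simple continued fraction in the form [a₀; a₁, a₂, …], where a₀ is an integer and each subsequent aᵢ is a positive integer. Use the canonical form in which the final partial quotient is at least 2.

Apply division with remainder until the remainder is 0:
11 = 0·39 + 11, so a_0 = 0
39 = 3·11 + 6, so a_1 = 3
11 = 1·6 + 5, so a_2 = 1
6 = 1·5 + 1, so a_3 = 1
5 = 5·1 + 0, so a_4 = 5

[0; 3, 1, 1, 5]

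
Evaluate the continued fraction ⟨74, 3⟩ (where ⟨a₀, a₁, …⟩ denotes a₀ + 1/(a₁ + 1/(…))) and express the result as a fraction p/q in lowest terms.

223/3

Collapse the nested fraction from the inside out:
Start with 3.
74 + 1/(3/1) = 74 + 1/3 = 223/3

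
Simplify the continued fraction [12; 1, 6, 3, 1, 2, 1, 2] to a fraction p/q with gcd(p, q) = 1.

Build up convergents one term at a time:
a_0 = 12: 12/1
a_1 = 1: 13/1
a_2 = 6: 90/7
a_3 = 3: 283/22
a_4 = 1: 373/29
a_5 = 2: 1029/80
a_6 = 1: 1402/109
a_7 = 2: 3833/298

3833/298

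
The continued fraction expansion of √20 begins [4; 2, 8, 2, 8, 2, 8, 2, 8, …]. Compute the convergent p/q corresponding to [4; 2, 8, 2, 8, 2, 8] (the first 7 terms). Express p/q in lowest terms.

Start with 8.
2 + 1/(8/1) = 2 + 1/8 = 17/8
8 + 1/(17/8) = 8 + 8/17 = 144/17
2 + 1/(144/17) = 2 + 17/144 = 305/144
8 + 1/(305/144) = 8 + 144/305 = 2584/305
2 + 1/(2584/305) = 2 + 305/2584 = 5473/2584
4 + 1/(5473/2584) = 4 + 2584/5473 = 24476/5473

24476/5473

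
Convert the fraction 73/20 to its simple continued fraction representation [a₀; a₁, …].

[3; 1, 1, 1, 6]

Repeatedly divide and take the remainder:
⌊73/20⌋ = 3, remainder 13
⌊20/13⌋ = 1, remainder 7
⌊13/7⌋ = 1, remainder 6
⌊7/6⌋ = 1, remainder 1
⌊6/1⌋ = 6, remainder 0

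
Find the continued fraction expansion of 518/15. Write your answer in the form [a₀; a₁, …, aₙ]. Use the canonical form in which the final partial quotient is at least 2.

[34; 1, 1, 7]

518 = 34·15 + 8, so a_0 = 34
15 = 1·8 + 7, so a_1 = 1
8 = 1·7 + 1, so a_2 = 1
7 = 7·1 + 0, so a_3 = 7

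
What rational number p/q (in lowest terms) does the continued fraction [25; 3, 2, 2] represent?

a_0 = 25: 25/1
a_1 = 3: 76/3
a_2 = 2: 177/7
a_3 = 2: 430/17

430/17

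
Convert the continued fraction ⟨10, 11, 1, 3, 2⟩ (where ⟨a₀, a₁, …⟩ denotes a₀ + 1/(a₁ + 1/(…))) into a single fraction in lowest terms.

Start with 2.
3 + 1/(2/1) = 3 + 1/2 = 7/2
1 + 1/(7/2) = 1 + 2/7 = 9/7
11 + 1/(9/7) = 11 + 7/9 = 106/9
10 + 1/(106/9) = 10 + 9/106 = 1069/106

1069/106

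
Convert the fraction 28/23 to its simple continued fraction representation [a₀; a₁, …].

28 = 1·23 + 5, so a_0 = 1
23 = 4·5 + 3, so a_1 = 4
5 = 1·3 + 2, so a_2 = 1
3 = 1·2 + 1, so a_3 = 1
2 = 2·1 + 0, so a_4 = 2

[1; 4, 1, 1, 2]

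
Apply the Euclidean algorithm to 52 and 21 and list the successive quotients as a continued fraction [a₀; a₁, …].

[2; 2, 10]

Run the Euclidean algorithm, recording each quotient:
52 ÷ 21 → quotient 2, remainder 10
21 ÷ 10 → quotient 2, remainder 1
10 ÷ 1 → quotient 10, remainder 0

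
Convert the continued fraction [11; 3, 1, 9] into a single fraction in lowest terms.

439/39

Use the convergent recurrence hₖ = aₖ·hₖ₋₁ + hₖ₋₂ (and likewise for the denominators kₖ):
a_0 = 11: 11/1
a_1 = 3: 34/3
a_2 = 1: 45/4
a_3 = 9: 439/39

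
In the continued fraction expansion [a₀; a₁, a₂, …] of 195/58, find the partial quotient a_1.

2

195 = 3·58 + 21, so a_0 = 3
58 = 2·21 + 16, so a_1 = 2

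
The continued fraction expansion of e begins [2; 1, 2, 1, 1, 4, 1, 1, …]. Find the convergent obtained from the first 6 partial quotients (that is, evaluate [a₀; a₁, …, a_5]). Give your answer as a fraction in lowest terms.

87/32

a_0 = 2: 2/1
a_1 = 1: 3/1
a_2 = 2: 8/3
a_3 = 1: 11/4
a_4 = 1: 19/7
a_5 = 4: 87/32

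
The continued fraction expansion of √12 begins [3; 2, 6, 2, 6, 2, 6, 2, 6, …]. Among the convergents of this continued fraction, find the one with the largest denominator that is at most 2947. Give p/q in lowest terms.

8733/2521

a_0 = 3: 3/1  (≤ bound)
a_1 = 2: 7/2  (≤ bound)
a_2 = 6: 45/13  (≤ bound)
a_3 = 2: 97/28  (≤ bound)
a_4 = 6: 627/181  (≤ bound)
a_5 = 2: 1351/390  (≤ bound)
a_6 = 6: 8733/2521  (≤ bound)
a_7 = 2: 18817/5432  (> 2947, stop)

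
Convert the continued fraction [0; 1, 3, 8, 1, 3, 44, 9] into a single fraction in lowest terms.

Compute successive convergents:
a_0 = 0: 0/1
a_1 = 1: 1/1
a_2 = 3: 3/4
a_3 = 8: 25/33
a_4 = 1: 28/37
a_5 = 3: 109/144
a_6 = 44: 4824/6373
a_7 = 9: 43525/57501

43525/57501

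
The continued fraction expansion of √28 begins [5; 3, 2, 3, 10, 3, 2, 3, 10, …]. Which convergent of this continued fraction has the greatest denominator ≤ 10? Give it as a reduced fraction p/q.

a_0 = 5: 5/1  (≤ bound)
a_1 = 3: 16/3  (≤ bound)
a_2 = 2: 37/7  (≤ bound)
a_3 = 3: 127/24  (> 10, stop)

37/7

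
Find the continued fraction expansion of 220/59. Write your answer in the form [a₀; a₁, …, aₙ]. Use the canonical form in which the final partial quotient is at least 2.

Repeatedly divide and take the remainder:
220 = 3·59 + 43, so a_0 = 3
59 = 1·43 + 16, so a_1 = 1
43 = 2·16 + 11, so a_2 = 2
16 = 1·11 + 5, so a_3 = 1
11 = 2·5 + 1, so a_4 = 2
5 = 5·1 + 0, so a_5 = 5

[3; 1, 2, 1, 2, 5]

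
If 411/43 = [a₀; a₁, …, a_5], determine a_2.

Apply division with remainder until the remainder is 0:
411 = 9·43 + 24, so a_0 = 9
43 = 1·24 + 19, so a_1 = 1
24 = 1·19 + 5, so a_2 = 1

1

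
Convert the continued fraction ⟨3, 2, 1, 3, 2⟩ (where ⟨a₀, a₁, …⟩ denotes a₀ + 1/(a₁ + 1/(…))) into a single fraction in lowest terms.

84/25

Starting at the tail and folding back:
Start with 2.
3 + 1/(2/1) = 3 + 1/2 = 7/2
1 + 1/(7/2) = 1 + 2/7 = 9/7
2 + 1/(9/7) = 2 + 7/9 = 25/9
3 + 1/(25/9) = 3 + 9/25 = 84/25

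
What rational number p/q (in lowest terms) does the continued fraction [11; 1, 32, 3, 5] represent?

Start with 5.
3 + 1/(5/1) = 3 + 1/5 = 16/5
32 + 1/(16/5) = 32 + 5/16 = 517/16
1 + 1/(517/16) = 1 + 16/517 = 533/517
11 + 1/(533/517) = 11 + 517/533 = 6380/533

6380/533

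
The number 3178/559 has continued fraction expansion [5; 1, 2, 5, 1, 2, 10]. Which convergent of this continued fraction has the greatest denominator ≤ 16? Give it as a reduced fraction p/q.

List convergents until the denominator exceeds the bound:
a_0 = 5: 5/1  (≤ bound)
a_1 = 1: 6/1  (≤ bound)
a_2 = 2: 17/3  (≤ bound)
a_3 = 5: 91/16  (≤ bound)
a_4 = 1: 108/19  (> 16, stop)

91/16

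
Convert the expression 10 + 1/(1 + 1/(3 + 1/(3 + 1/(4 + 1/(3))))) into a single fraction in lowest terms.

1949/181

Build up convergents one term at a time:
a_0 = 10: 10/1
a_1 = 1: 11/1
a_2 = 3: 43/4
a_3 = 3: 140/13
a_4 = 4: 603/56
a_5 = 3: 1949/181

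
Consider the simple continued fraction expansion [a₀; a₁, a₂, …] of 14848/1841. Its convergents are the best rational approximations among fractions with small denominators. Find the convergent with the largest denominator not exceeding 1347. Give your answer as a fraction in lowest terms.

a_0 = 8: 8/1  (≤ bound)
a_1 = 15: 121/15  (≤ bound)
a_2 = 2: 250/31  (≤ bound)
a_3 = 1: 371/46  (≤ bound)
a_4 = 12: 4702/583  (≤ bound)
a_5 = 1: 5073/629  (≤ bound)
a_6 = 2: 14848/1841  (> 1347, stop)

5073/629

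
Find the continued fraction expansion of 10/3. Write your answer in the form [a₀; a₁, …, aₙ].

Run the Euclidean algorithm, recording each quotient:
10 ÷ 3 → quotient 3, remainder 1
3 ÷ 1 → quotient 3, remainder 0

[3; 3]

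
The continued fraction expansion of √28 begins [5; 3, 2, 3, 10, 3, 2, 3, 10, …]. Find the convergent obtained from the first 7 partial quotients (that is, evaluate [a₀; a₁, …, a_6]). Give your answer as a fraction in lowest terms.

a_0 = 5: 5/1
a_1 = 3: 16/3
a_2 = 2: 37/7
a_3 = 3: 127/24
a_4 = 10: 1307/247
a_5 = 3: 4048/765
a_6 = 2: 9403/1777

9403/1777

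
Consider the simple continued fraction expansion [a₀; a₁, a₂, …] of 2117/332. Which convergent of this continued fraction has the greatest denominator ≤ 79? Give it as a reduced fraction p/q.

491/77

a_0 = 6: 6/1  (≤ bound)
a_1 = 2: 13/2  (≤ bound)
a_2 = 1: 19/3  (≤ bound)
a_3 = 1: 32/5  (≤ bound)
a_4 = 1: 51/8  (≤ bound)
a_5 = 9: 491/77  (≤ bound)
a_6 = 1: 542/85  (> 79, stop)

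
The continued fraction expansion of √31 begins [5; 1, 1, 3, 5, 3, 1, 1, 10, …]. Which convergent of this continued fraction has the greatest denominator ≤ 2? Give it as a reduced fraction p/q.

a_0 = 5: 5/1  (≤ bound)
a_1 = 1: 6/1  (≤ bound)
a_2 = 1: 11/2  (≤ bound)
a_3 = 3: 39/7  (> 2, stop)

11/2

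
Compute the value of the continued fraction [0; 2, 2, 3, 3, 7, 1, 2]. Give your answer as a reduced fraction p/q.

550/1339

a_0 = 0: 0/1
a_1 = 2: 1/2
a_2 = 2: 2/5
a_3 = 3: 7/17
a_4 = 3: 23/56
a_5 = 7: 168/409
a_6 = 1: 191/465
a_7 = 2: 550/1339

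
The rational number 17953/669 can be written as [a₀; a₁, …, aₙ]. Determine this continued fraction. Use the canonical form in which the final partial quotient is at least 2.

17953 = 26·669 + 559, so a_0 = 26
669 = 1·559 + 110, so a_1 = 1
559 = 5·110 + 9, so a_2 = 5
110 = 12·9 + 2, so a_3 = 12
9 = 4·2 + 1, so a_4 = 4
2 = 2·1 + 0, so a_5 = 2

[26; 1, 5, 12, 4, 2]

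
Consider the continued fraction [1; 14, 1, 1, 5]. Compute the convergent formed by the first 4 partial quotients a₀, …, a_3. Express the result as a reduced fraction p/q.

31/29

Collapse the nested fraction from the inside out:
Start with 1.
1 + 1/(1/1) = 1 + 1/1 = 2/1
14 + 1/(2/1) = 14 + 1/2 = 29/2
1 + 1/(29/2) = 1 + 2/29 = 31/29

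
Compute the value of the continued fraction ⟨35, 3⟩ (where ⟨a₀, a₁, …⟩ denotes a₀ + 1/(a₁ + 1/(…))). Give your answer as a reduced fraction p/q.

Start with 3.
35 + 1/(3/1) = 35 + 1/3 = 106/3

106/3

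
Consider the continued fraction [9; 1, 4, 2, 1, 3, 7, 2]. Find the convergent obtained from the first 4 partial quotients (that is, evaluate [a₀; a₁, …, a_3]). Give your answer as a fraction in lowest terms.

108/11

Start with 2.
4 + 1/(2/1) = 4 + 1/2 = 9/2
1 + 1/(9/2) = 1 + 2/9 = 11/9
9 + 1/(11/9) = 9 + 9/11 = 108/11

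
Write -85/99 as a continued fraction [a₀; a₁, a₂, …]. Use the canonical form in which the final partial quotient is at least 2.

Run the Euclidean algorithm, recording each quotient:
⌊-85/99⌋ = -1, remainder 14
⌊99/14⌋ = 7, remainder 1
⌊14/1⌋ = 14, remainder 0

[-1; 7, 14]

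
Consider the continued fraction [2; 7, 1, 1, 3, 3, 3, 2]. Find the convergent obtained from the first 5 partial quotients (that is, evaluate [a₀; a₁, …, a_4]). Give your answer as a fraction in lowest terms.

113/53

Collapse the nested fraction from the inside out:
Start with 3.
1 + 1/(3/1) = 1 + 1/3 = 4/3
1 + 1/(4/3) = 1 + 3/4 = 7/4
7 + 1/(7/4) = 7 + 4/7 = 53/7
2 + 1/(53/7) = 2 + 7/53 = 113/53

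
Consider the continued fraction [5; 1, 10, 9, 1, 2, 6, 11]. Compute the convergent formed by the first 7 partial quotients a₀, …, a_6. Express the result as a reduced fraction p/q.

Start with 6.
2 + 1/(6/1) = 2 + 1/6 = 13/6
1 + 1/(13/6) = 1 + 6/13 = 19/13
9 + 1/(19/13) = 9 + 13/19 = 184/19
10 + 1/(184/19) = 10 + 19/184 = 1859/184
1 + 1/(1859/184) = 1 + 184/1859 = 2043/1859
5 + 1/(2043/1859) = 5 + 1859/2043 = 12074/2043

12074/2043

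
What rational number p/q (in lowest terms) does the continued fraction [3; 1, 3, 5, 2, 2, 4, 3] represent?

6044/1607

Starting at the tail and folding back:
Start with 3.
4 + 1/(3/1) = 4 + 1/3 = 13/3
2 + 1/(13/3) = 2 + 3/13 = 29/13
2 + 1/(29/13) = 2 + 13/29 = 71/29
5 + 1/(71/29) = 5 + 29/71 = 384/71
3 + 1/(384/71) = 3 + 71/384 = 1223/384
1 + 1/(1223/384) = 1 + 384/1223 = 1607/1223
3 + 1/(1607/1223) = 3 + 1223/1607 = 6044/1607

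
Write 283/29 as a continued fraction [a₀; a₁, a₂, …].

[9; 1, 3, 7]

Repeatedly divide and take the remainder:
283 = 9·29 + 22, so a_0 = 9
29 = 1·22 + 7, so a_1 = 1
22 = 3·7 + 1, so a_2 = 3
7 = 7·1 + 0, so a_3 = 7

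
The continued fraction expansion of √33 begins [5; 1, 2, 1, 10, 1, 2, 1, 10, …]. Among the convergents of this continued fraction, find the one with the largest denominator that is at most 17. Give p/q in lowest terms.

23/4

List convergents until the denominator exceeds the bound:
a_0 = 5: 5/1  (≤ bound)
a_1 = 1: 6/1  (≤ bound)
a_2 = 2: 17/3  (≤ bound)
a_3 = 1: 23/4  (≤ bound)
a_4 = 10: 247/43  (> 17, stop)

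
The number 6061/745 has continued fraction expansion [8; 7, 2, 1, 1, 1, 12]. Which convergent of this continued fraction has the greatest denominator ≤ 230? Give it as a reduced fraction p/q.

480/59

a_0 = 8: 8/1  (≤ bound)
a_1 = 7: 57/7  (≤ bound)
a_2 = 2: 122/15  (≤ bound)
a_3 = 1: 179/22  (≤ bound)
a_4 = 1: 301/37  (≤ bound)
a_5 = 1: 480/59  (≤ bound)
a_6 = 12: 6061/745  (> 230, stop)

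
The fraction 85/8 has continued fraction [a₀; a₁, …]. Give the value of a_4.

2

85 ÷ 8 → quotient 10, remainder 5
8 ÷ 5 → quotient 1, remainder 3
5 ÷ 3 → quotient 1, remainder 2
3 ÷ 2 → quotient 1, remainder 1
2 ÷ 1 → quotient 2, remainder 0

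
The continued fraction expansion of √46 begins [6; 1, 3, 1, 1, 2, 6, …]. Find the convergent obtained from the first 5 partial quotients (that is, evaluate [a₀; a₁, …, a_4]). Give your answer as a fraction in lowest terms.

61/9

a_0 = 6: 6/1
a_1 = 1: 7/1
a_2 = 3: 27/4
a_3 = 1: 34/5
a_4 = 1: 61/9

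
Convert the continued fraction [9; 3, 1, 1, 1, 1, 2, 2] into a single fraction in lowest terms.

1039/112

Compute successive convergents:
a_0 = 9: 9/1
a_1 = 3: 28/3
a_2 = 1: 37/4
a_3 = 1: 65/7
a_4 = 1: 102/11
a_5 = 1: 167/18
a_6 = 2: 436/47
a_7 = 2: 1039/112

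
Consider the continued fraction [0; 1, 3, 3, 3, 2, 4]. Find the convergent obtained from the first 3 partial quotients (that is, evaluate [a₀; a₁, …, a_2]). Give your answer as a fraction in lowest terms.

3/4

Start with 3.
1 + 1/(3/1) = 1 + 1/3 = 4/3
0 + 1/(4/3) = 0 + 3/4 = 3/4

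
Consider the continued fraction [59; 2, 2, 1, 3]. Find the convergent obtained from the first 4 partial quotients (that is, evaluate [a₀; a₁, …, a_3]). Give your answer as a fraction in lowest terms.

Collapse the nested fraction from the inside out:
Start with 1.
2 + 1/(1/1) = 2 + 1/1 = 3/1
2 + 1/(3/1) = 2 + 1/3 = 7/3
59 + 1/(7/3) = 59 + 3/7 = 416/7

416/7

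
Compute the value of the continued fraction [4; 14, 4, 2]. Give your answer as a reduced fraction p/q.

521/128

Start with 2.
4 + 1/(2/1) = 4 + 1/2 = 9/2
14 + 1/(9/2) = 14 + 2/9 = 128/9
4 + 1/(128/9) = 4 + 9/128 = 521/128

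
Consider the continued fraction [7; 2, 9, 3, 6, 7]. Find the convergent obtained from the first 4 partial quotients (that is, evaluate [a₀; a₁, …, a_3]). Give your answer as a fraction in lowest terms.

Start with 3.
9 + 1/(3/1) = 9 + 1/3 = 28/3
2 + 1/(28/3) = 2 + 3/28 = 59/28
7 + 1/(59/28) = 7 + 28/59 = 441/59

441/59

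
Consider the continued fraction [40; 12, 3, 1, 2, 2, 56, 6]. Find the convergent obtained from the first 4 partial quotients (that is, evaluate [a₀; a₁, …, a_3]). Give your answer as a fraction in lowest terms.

1964/49

Start with 1.
3 + 1/(1/1) = 3 + 1/1 = 4/1
12 + 1/(4/1) = 12 + 1/4 = 49/4
40 + 1/(49/4) = 40 + 4/49 = 1964/49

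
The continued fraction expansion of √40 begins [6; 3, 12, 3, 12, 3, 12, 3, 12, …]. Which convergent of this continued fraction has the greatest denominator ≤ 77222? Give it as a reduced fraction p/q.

a_0 = 6: 6/1  (≤ bound)
a_1 = 3: 19/3  (≤ bound)
a_2 = 12: 234/37  (≤ bound)
a_3 = 3: 721/114  (≤ bound)
a_4 = 12: 8886/1405  (≤ bound)
a_5 = 3: 27379/4329  (≤ bound)
a_6 = 12: 337434/53353  (≤ bound)
a_7 = 3: 1039681/164388  (> 77222, stop)

337434/53353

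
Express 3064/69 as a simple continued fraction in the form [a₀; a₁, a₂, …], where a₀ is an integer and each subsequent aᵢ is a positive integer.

⌊3064/69⌋ = 44, remainder 28
⌊69/28⌋ = 2, remainder 13
⌊28/13⌋ = 2, remainder 2
⌊13/2⌋ = 6, remainder 1
⌊2/1⌋ = 2, remainder 0

[44; 2, 2, 6, 2]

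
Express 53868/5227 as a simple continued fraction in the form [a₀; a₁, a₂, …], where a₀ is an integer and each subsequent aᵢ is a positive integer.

Apply division with remainder until the remainder is 0:
53868 = 10·5227 + 1598, so a_0 = 10
5227 = 3·1598 + 433, so a_1 = 3
1598 = 3·433 + 299, so a_2 = 3
433 = 1·299 + 134, so a_3 = 1
299 = 2·134 + 31, so a_4 = 2
134 = 4·31 + 10, so a_5 = 4
31 = 3·10 + 1, so a_6 = 3
10 = 10·1 + 0, so a_7 = 10

[10; 3, 3, 1, 2, 4, 3, 10]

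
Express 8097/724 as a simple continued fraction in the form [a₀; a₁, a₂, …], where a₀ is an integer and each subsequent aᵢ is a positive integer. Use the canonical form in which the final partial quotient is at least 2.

⌊8097/724⌋ = 11, remainder 133
⌊724/133⌋ = 5, remainder 59
⌊133/59⌋ = 2, remainder 15
⌊59/15⌋ = 3, remainder 14
⌊15/14⌋ = 1, remainder 1
⌊14/1⌋ = 14, remainder 0

[11; 5, 2, 3, 1, 14]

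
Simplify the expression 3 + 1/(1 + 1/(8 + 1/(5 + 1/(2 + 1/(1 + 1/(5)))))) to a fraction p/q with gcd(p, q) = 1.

3253/836

Start with 5.
1 + 1/(5/1) = 1 + 1/5 = 6/5
2 + 1/(6/5) = 2 + 5/6 = 17/6
5 + 1/(17/6) = 5 + 6/17 = 91/17
8 + 1/(91/17) = 8 + 17/91 = 745/91
1 + 1/(745/91) = 1 + 91/745 = 836/745
3 + 1/(836/745) = 3 + 745/836 = 3253/836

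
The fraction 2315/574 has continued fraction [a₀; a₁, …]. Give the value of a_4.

3

Run the Euclidean algorithm, recording each quotient:
2315 = 4·574 + 19, so a_0 = 4
574 = 30·19 + 4, so a_1 = 30
19 = 4·4 + 3, so a_2 = 4
4 = 1·3 + 1, so a_3 = 1
3 = 3·1 + 0, so a_4 = 3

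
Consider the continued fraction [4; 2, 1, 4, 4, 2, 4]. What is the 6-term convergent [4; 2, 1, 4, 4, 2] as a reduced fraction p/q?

575/132

a_0 = 4: 4/1
a_1 = 2: 9/2
a_2 = 1: 13/3
a_3 = 4: 61/14
a_4 = 4: 257/59
a_5 = 2: 575/132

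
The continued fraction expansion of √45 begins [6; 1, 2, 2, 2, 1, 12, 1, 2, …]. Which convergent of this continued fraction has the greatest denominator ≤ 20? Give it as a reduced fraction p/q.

114/17

List convergents until the denominator exceeds the bound:
a_0 = 6: 6/1  (≤ bound)
a_1 = 1: 7/1  (≤ bound)
a_2 = 2: 20/3  (≤ bound)
a_3 = 2: 47/7  (≤ bound)
a_4 = 2: 114/17  (≤ bound)
a_5 = 1: 161/24  (> 20, stop)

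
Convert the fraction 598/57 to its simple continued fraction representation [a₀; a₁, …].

[10; 2, 28]

Run the Euclidean algorithm, recording each quotient:
⌊598/57⌋ = 10, remainder 28
⌊57/28⌋ = 2, remainder 1
⌊28/1⌋ = 28, remainder 0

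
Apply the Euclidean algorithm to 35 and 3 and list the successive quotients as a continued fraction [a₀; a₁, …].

[11; 1, 2]

35 = 11·3 + 2, so a_0 = 11
3 = 1·2 + 1, so a_1 = 1
2 = 2·1 + 0, so a_2 = 2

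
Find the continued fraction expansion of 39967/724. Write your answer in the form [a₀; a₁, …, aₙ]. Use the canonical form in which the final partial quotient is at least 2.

39967 = 55·724 + 147, so a_0 = 55
724 = 4·147 + 136, so a_1 = 4
147 = 1·136 + 11, so a_2 = 1
136 = 12·11 + 4, so a_3 = 12
11 = 2·4 + 3, so a_4 = 2
4 = 1·3 + 1, so a_5 = 1
3 = 3·1 + 0, so a_6 = 3

[55; 4, 1, 12, 2, 1, 3]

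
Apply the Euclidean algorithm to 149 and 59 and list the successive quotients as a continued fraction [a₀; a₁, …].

Apply division with remainder until the remainder is 0:
⌊149/59⌋ = 2, remainder 31
⌊59/31⌋ = 1, remainder 28
⌊31/28⌋ = 1, remainder 3
⌊28/3⌋ = 9, remainder 1
⌊3/1⌋ = 3, remainder 0

[2; 1, 1, 9, 3]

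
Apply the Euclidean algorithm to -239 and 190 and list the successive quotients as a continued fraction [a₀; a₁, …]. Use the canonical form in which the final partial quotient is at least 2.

-239 = -2·190 + 141, so a_0 = -2
190 = 1·141 + 49, so a_1 = 1
141 = 2·49 + 43, so a_2 = 2
49 = 1·43 + 6, so a_3 = 1
43 = 7·6 + 1, so a_4 = 7
6 = 6·1 + 0, so a_5 = 6

[-2; 1, 2, 1, 7, 6]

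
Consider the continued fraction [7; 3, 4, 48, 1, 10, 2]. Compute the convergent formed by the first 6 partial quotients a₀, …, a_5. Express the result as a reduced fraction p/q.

51352/7027

Start with 10.
1 + 1/(10/1) = 1 + 1/10 = 11/10
48 + 1/(11/10) = 48 + 10/11 = 538/11
4 + 1/(538/11) = 4 + 11/538 = 2163/538
3 + 1/(2163/538) = 3 + 538/2163 = 7027/2163
7 + 1/(7027/2163) = 7 + 2163/7027 = 51352/7027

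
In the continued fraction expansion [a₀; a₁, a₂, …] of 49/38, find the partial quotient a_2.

2

49 ÷ 38 → quotient 1, remainder 11
38 ÷ 11 → quotient 3, remainder 5
11 ÷ 5 → quotient 2, remainder 1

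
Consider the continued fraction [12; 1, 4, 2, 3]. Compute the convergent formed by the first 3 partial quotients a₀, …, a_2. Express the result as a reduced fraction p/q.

64/5

Start with 4.
1 + 1/(4/1) = 1 + 1/4 = 5/4
12 + 1/(5/4) = 12 + 4/5 = 64/5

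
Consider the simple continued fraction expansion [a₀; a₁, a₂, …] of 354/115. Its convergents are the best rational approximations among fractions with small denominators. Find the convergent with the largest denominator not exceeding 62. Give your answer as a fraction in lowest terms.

157/51

List convergents until the denominator exceeds the bound:
a_0 = 3: 3/1  (≤ bound)
a_1 = 12: 37/12  (≤ bound)
a_2 = 1: 40/13  (≤ bound)
a_3 = 3: 157/51  (≤ bound)
a_4 = 2: 354/115  (> 62, stop)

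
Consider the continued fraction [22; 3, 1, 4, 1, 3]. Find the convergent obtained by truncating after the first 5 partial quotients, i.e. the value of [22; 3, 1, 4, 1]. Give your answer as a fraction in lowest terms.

a_0 = 22: 22/1
a_1 = 3: 67/3
a_2 = 1: 89/4
a_3 = 4: 423/19
a_4 = 1: 512/23

512/23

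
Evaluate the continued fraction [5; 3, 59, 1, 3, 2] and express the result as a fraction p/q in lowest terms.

Start with 2.
3 + 1/(2/1) = 3 + 1/2 = 7/2
1 + 1/(7/2) = 1 + 2/7 = 9/7
59 + 1/(9/7) = 59 + 7/9 = 538/9
3 + 1/(538/9) = 3 + 9/538 = 1623/538
5 + 1/(1623/538) = 5 + 538/1623 = 8653/1623

8653/1623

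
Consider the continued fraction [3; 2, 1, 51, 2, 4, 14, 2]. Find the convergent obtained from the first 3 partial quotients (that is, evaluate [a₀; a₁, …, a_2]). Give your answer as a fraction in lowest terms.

Use the convergent recurrence hₖ = aₖ·hₖ₋₁ + hₖ₋₂ (and likewise for the denominators kₖ):
a_0 = 3: 3/1
a_1 = 2: 7/2
a_2 = 1: 10/3

10/3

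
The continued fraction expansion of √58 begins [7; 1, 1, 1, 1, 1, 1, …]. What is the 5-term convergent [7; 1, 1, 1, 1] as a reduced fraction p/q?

Use the convergent recurrence hₖ = aₖ·hₖ₋₁ + hₖ₋₂ (and likewise for the denominators kₖ):
a_0 = 7: 7/1
a_1 = 1: 8/1
a_2 = 1: 15/2
a_3 = 1: 23/3
a_4 = 1: 38/5

38/5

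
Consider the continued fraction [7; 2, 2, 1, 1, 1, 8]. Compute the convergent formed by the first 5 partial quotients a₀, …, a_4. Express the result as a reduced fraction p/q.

Work from the innermost term outward:
Start with 1.
1 + 1/(1/1) = 1 + 1/1 = 2/1
2 + 1/(2/1) = 2 + 1/2 = 5/2
2 + 1/(5/2) = 2 + 2/5 = 12/5
7 + 1/(12/5) = 7 + 5/12 = 89/12

89/12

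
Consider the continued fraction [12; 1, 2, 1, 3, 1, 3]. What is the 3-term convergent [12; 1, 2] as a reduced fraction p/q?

38/3

Collapse the nested fraction from the inside out:
Start with 2.
1 + 1/(2/1) = 1 + 1/2 = 3/2
12 + 1/(3/2) = 12 + 2/3 = 38/3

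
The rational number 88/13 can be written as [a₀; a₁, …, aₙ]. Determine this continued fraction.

[6; 1, 3, 3]

Repeatedly divide and take the remainder:
88 = 6·13 + 10, so a_0 = 6
13 = 1·10 + 3, so a_1 = 1
10 = 3·3 + 1, so a_2 = 3
3 = 3·1 + 0, so a_3 = 3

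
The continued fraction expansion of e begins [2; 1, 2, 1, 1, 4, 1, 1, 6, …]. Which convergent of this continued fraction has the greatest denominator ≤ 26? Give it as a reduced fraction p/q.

List convergents until the denominator exceeds the bound:
a_0 = 2: 2/1  (≤ bound)
a_1 = 1: 3/1  (≤ bound)
a_2 = 2: 8/3  (≤ bound)
a_3 = 1: 11/4  (≤ bound)
a_4 = 1: 19/7  (≤ bound)
a_5 = 4: 87/32  (> 26, stop)

19/7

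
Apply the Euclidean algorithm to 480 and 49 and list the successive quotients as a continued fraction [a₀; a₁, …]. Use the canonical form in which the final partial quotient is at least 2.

[9; 1, 3, 1, 9]

Repeatedly divide and take the remainder:
480 = 9·49 + 39, so a_0 = 9
49 = 1·39 + 10, so a_1 = 1
39 = 3·10 + 9, so a_2 = 3
10 = 1·9 + 1, so a_3 = 1
9 = 9·1 + 0, so a_4 = 9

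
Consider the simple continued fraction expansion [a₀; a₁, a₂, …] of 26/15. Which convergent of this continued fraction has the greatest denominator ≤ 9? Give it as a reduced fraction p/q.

7/4

List convergents until the denominator exceeds the bound:
a_0 = 1: 1/1  (≤ bound)
a_1 = 1: 2/1  (≤ bound)
a_2 = 2: 5/3  (≤ bound)
a_3 = 1: 7/4  (≤ bound)
a_4 = 3: 26/15  (> 9, stop)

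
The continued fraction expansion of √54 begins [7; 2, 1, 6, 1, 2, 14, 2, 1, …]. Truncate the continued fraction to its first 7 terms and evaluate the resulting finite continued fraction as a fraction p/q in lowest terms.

Work from the innermost term outward:
Start with 14.
2 + 1/(14/1) = 2 + 1/14 = 29/14
1 + 1/(29/14) = 1 + 14/29 = 43/29
6 + 1/(43/29) = 6 + 29/43 = 287/43
1 + 1/(287/43) = 1 + 43/287 = 330/287
2 + 1/(330/287) = 2 + 287/330 = 947/330
7 + 1/(947/330) = 7 + 330/947 = 6959/947

6959/947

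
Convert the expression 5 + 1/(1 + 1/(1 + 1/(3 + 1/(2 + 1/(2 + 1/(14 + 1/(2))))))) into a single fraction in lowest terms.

Collapse the nested fraction from the inside out:
Start with 2.
14 + 1/(2/1) = 14 + 1/2 = 29/2
2 + 1/(29/2) = 2 + 2/29 = 60/29
2 + 1/(60/29) = 2 + 29/60 = 149/60
3 + 1/(149/60) = 3 + 60/149 = 507/149
1 + 1/(507/149) = 1 + 149/507 = 656/507
1 + 1/(656/507) = 1 + 507/656 = 1163/656
5 + 1/(1163/656) = 5 + 656/1163 = 6471/1163

6471/1163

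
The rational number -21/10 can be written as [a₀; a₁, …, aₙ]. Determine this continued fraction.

[-3; 1, 9]

Repeatedly divide and take the remainder:
⌊-21/10⌋ = -3, remainder 9
⌊10/9⌋ = 1, remainder 1
⌊9/1⌋ = 9, remainder 0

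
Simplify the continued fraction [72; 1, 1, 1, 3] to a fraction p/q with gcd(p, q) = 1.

Start with 3.
1 + 1/(3/1) = 1 + 1/3 = 4/3
1 + 1/(4/3) = 1 + 3/4 = 7/4
1 + 1/(7/4) = 1 + 4/7 = 11/7
72 + 1/(11/7) = 72 + 7/11 = 799/11

799/11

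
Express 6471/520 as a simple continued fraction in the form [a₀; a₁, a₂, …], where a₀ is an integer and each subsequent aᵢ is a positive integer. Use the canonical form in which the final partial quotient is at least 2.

[12; 2, 3, 1, 57]

6471 ÷ 520 → quotient 12, remainder 231
520 ÷ 231 → quotient 2, remainder 58
231 ÷ 58 → quotient 3, remainder 57
58 ÷ 57 → quotient 1, remainder 1
57 ÷ 1 → quotient 57, remainder 0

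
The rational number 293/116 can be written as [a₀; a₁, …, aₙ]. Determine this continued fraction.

293 = 2·116 + 61, so a_0 = 2
116 = 1·61 + 55, so a_1 = 1
61 = 1·55 + 6, so a_2 = 1
55 = 9·6 + 1, so a_3 = 9
6 = 6·1 + 0, so a_4 = 6

[2; 1, 1, 9, 6]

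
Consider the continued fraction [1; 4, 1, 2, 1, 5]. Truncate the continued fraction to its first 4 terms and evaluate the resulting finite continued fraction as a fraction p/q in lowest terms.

Collapse the nested fraction from the inside out:
Start with 2.
1 + 1/(2/1) = 1 + 1/2 = 3/2
4 + 1/(3/2) = 4 + 2/3 = 14/3
1 + 1/(14/3) = 1 + 3/14 = 17/14

17/14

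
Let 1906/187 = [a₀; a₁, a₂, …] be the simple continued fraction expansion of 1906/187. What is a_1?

Run the Euclidean algorithm, recording each quotient:
⌊1906/187⌋ = 10, remainder 36
⌊187/36⌋ = 5, remainder 7

5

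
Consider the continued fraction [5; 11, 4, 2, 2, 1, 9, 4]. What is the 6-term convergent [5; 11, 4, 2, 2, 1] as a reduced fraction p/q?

Start with 1.
2 + 1/(1/1) = 2 + 1/1 = 3/1
2 + 1/(3/1) = 2 + 1/3 = 7/3
4 + 1/(7/3) = 4 + 3/7 = 31/7
11 + 1/(31/7) = 11 + 7/31 = 348/31
5 + 1/(348/31) = 5 + 31/348 = 1771/348

1771/348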